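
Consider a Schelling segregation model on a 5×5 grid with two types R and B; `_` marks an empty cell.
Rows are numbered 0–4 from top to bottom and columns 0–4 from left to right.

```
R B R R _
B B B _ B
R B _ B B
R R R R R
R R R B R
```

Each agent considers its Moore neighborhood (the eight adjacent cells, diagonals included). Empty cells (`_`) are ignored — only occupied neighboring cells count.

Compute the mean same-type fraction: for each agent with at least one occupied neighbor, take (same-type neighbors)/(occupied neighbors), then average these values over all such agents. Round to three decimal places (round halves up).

0.554

Row 0: (0,0)R 0/3 · (0,1)B 3/5 · (0,2)R 1/4 · (0,3)R 1/3
Row 1: (1,0)B 3/5 · (1,1)B 4/7 · (1,2)B 4/6 · (1,4)B 2/3
Row 2: (2,0)R 2/5 · (2,1)B 3/7 · (2,3)B 3/6 · (2,4)B 2/4
Row 3: (3,0)R 4/5 · (3,1)R 6/7 · (3,2)R 4/7 · (3,3)R 4/7 · (3,4)R 2/5
Row 4: (4,0)R 3/3 · (4,1)R 5/5 · (4,2)R 4/5 · (4,3)B 0/5 · (4,4)R 2/3
Sum over 22 agents: 0/3 + 3/5 + 1/4 + 1/3 + 3/5 + 4/7 + 4/6 + 2/3 + 2/5 + 3/7 + 3/6 + 2/4 + 4/5 + 6/7 + 4/7 + 4/7 + 2/5 + 3/3 + 5/5 + 4/5 + 0/5 + 2/3 = 731/60; mean = 731/60 ÷ 22 = 731/1320 = 0.553787… → 0.554.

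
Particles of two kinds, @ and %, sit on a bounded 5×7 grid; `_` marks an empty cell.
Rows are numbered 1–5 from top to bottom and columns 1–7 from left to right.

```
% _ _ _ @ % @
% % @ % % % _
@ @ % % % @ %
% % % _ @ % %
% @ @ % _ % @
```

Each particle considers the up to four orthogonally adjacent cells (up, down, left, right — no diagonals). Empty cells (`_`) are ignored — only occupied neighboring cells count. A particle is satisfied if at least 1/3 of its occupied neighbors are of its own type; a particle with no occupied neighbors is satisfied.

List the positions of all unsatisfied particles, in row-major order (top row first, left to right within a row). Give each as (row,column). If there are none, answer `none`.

(1,5), (1,7), (2,3), (3,2), (3,6), (4,5), (5,4), (5,7)

(1,1)% 1/1 ok
(1,5)@ 0/2 unhappy
(1,6)% 1/3 ok
(1,7)@ 0/1 unhappy
(2,1)% 2/3 ok
(2,2)% 1/3 ok
(2,3)@ 0/3 unhappy
(2,4)% 2/3 ok
(2,5)% 3/4 ok
(2,6)% 2/3 ok
(3,1)@ 1/3 ok
(3,2)@ 1/4 unhappy
(3,3)% 2/4 ok
(3,4)% 3/3 ok
(3,5)% 2/4 ok
(3,6)@ 0/4 unhappy
(3,7)% 1/2 ok
(4,1)% 2/3 ok
(4,2)% 2/4 ok
(4,3)% 2/3 ok
(4,5)@ 0/2 unhappy
(4,6)% 2/4 ok
(4,7)% 2/3 ok
(5,1)% 1/2 ok
(5,2)@ 1/3 ok
(5,3)@ 1/3 ok
(5,4)% 0/1 unhappy
(5,6)% 1/2 ok
(5,7)@ 0/2 unhappy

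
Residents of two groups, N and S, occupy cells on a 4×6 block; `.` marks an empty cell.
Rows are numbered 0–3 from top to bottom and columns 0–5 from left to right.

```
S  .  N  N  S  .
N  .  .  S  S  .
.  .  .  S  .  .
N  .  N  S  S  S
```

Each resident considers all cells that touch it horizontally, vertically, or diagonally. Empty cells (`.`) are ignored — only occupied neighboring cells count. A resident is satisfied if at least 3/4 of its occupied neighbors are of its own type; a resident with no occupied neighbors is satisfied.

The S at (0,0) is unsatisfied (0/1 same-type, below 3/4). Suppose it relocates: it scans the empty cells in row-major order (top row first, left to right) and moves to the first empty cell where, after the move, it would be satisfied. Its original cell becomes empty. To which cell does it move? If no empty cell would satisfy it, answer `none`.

(0,5)

Vacating (0,0). Empty cells in order:
  (0,1): 0/2 same-type → still unsatisfied.
  (0,5): 2/2 same-type → satisfied — stop here.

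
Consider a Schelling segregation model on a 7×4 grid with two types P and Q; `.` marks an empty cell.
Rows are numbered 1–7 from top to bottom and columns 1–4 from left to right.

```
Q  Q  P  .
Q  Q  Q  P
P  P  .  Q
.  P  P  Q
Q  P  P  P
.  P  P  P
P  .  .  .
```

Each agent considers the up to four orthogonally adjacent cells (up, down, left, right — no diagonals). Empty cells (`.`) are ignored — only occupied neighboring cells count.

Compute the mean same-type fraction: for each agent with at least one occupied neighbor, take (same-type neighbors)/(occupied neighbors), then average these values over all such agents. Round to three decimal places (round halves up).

0.625

(1,1)Q 2/2
(1,2)Q 2/3
(1,3)P 0/2
(2,1)Q 2/3
(2,2)Q 3/4
(2,3)Q 1/3
(2,4)P 0/2
(3,1)P 1/2
(3,2)P 2/3
(3,4)Q 1/2
(4,2)P 3/3
(4,3)P 2/3
(4,4)Q 1/3
(5,1)Q 0/1
(5,2)P 3/4
(5,3)P 4/4
(5,4)P 2/3
(6,2)P 2/2
(6,3)P 3/3
(6,4)P 2/2
(7,1)P — no occupied neighbors
Sum over 20 agents: 2/2 + 2/3 + 0/2 + 2/3 + 3/4 + 1/3 + 0/2 + 1/2 + 2/3 + 1/2 + 3/3 + 2/3 + 1/3 + 0/1 + 3/4 + 4/4 + 2/3 + 2/2 + 3/3 + 2/2 = 25/2; mean = 25/2 ÷ 20 = 5/8 = 0.625 → 0.625.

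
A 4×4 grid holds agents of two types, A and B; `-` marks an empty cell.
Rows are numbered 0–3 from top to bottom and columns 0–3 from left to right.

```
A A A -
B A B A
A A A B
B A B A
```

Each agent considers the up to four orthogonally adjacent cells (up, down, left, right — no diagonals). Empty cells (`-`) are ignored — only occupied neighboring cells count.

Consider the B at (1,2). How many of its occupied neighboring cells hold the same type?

Occupied neighbors of (1,2): (0,2)=A, (2,2)=A, (1,1)=A, (1,3)=A.
Same type (B): 0 of 4.

0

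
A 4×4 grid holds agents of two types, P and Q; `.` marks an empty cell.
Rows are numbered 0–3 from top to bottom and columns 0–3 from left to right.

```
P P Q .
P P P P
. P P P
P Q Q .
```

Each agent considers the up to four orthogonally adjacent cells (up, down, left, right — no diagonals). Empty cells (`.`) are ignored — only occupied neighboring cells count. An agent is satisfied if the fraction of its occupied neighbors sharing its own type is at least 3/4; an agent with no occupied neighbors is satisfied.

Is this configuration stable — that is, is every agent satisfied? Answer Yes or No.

(0,0)P 2/2 ok
(0,1)P 2/3 unhappy
(0,2)Q 0/2 unhappy
(1,0)P 2/2 ok
(1,1)P 4/4 ok
(1,2)P 3/4 ok
(1,3)P 2/2 ok
(2,1)P 2/3 unhappy
(2,2)P 3/4 ok
(2,3)P 2/2 ok
(3,0)P 0/1 unhappy
(3,1)Q 1/3 unhappy
(3,2)Q 1/2 unhappy
For instance (0,1) has only 2/3 same-type neighbors, below 3/4.

No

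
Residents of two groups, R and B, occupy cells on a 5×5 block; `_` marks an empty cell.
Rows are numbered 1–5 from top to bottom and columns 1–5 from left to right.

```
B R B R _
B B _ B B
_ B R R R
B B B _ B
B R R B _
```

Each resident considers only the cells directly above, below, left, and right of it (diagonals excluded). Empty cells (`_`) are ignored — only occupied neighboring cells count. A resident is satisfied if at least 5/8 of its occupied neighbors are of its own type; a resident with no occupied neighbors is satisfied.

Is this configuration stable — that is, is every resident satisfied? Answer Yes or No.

No

(1,1)B 1/2 not
(1,2)R 0/3 not
(1,3)B 0/2 not
(1,4)R 0/2 not
(2,1)B 2/2 satisfied
(2,2)B 2/3 satisfied
(2,4)B 1/3 not
(2,5)B 1/2 not
(3,2)B 2/3 satisfied
(3,3)R 1/3 not
(3,4)R 2/3 satisfied
(3,5)R 1/3 not
(4,1)B 2/2 satisfied
(4,2)B 3/4 satisfied
(4,3)B 1/3 not
(4,5)B 0/1 not
(5,1)B 1/2 not
(5,2)R 1/3 not
(5,3)R 1/3 not
(5,4)B 0/1 not
For instance (1,1) has only 1/2 same-type neighbors, below 5/8.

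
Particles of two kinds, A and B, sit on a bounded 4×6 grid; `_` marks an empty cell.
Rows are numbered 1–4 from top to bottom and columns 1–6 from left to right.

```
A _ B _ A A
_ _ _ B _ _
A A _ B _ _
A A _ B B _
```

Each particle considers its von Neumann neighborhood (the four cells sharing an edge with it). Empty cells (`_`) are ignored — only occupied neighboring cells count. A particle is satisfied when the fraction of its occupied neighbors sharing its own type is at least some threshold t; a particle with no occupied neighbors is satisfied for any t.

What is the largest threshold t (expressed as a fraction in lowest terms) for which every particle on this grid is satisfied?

1/1

(1,1)A — no occupied neighbors
(1,3)B — no occupied neighbors
(1,5)A 1/1
(1,6)A 1/1
(2,4)B 1/1
(3,1)A 2/2
(3,2)A 2/2
(3,4)B 2/2
(4,1)A 2/2
(4,2)A 2/2
(4,4)B 2/2
(4,5)B 1/1
The smallest same-type fraction is 1/1 at (1,5), which reduces to 1/1. Any threshold above that leaves this particle unsatisfied.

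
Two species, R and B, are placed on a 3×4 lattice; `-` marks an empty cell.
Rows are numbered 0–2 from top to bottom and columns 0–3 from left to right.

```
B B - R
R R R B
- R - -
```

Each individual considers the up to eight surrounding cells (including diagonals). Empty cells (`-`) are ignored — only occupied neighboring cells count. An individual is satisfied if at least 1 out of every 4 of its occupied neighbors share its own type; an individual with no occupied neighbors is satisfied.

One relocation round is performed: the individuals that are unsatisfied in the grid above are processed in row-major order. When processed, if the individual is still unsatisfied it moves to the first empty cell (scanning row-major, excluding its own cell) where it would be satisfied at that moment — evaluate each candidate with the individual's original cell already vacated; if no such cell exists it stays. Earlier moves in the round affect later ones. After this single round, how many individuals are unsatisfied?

Initially unsatisfied (in order): (1,3).
  (1,3) → (0,2).
Resulting grid:
B B B R
R R R -
- R - -
All satisfied now.

0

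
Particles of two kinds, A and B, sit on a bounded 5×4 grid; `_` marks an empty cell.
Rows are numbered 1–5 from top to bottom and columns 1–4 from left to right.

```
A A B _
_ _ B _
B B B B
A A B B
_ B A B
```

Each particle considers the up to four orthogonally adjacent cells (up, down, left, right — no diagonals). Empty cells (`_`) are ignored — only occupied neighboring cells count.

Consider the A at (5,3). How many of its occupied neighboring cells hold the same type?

0

Occupied neighbors of (5,3): (4,3)=B, (5,2)=B, (5,4)=B.
Same type (A): 0 of 3.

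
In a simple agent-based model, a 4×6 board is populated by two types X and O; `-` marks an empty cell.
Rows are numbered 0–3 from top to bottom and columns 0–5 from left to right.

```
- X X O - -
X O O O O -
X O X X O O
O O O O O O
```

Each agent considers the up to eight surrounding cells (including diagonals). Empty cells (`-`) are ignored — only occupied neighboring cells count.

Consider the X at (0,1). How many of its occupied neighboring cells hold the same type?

Occupied neighbors of (0,1): (0,2)=X, (1,0)=X, (1,1)=O, (1,2)=O.
Same type (X): 2 of 4.

2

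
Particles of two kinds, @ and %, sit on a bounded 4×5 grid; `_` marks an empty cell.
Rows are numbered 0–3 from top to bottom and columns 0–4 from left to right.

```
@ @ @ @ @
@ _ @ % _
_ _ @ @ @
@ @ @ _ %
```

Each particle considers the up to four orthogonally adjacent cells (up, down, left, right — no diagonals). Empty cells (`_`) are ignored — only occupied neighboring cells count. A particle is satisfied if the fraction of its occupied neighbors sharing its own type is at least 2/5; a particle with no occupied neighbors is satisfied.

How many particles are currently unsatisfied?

Row 0: (0,0)@ 2/2 satisfied · (0,1)@ 2/2 satisfied · (0,2)@ 3/3 satisfied · (0,3)@ 2/3 satisfied · (0,4)@ 1/1 satisfied
Row 1: (1,0)@ 1/1 satisfied · (1,2)@ 2/3 satisfied · (1,3)% 0/3 not
Row 2: (2,2)@ 3/3 satisfied · (2,3)@ 2/3 satisfied · (2,4)@ 1/2 satisfied
Row 3: (3,0)@ 1/1 satisfied · (3,1)@ 2/2 satisfied · (3,2)@ 2/2 satisfied · (3,4)% 0/1 not
Unsatisfied: (1,3), (3,4) — 2 in total.

2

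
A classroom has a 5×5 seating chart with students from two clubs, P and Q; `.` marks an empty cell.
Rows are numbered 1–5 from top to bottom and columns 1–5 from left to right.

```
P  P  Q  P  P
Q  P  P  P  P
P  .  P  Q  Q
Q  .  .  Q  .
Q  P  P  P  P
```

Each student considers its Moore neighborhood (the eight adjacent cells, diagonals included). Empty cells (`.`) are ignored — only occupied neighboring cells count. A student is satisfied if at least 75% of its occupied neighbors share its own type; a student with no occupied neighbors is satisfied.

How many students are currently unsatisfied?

Row 1: (1,1)P 2/3 unhappy · (1,2)P 3/5 unhappy · (1,3)Q 0/5 unhappy · (1,4)P 4/5 ok · (1,5)P 3/3 ok
Row 2: (2,1)Q 0/4 unhappy · (2,2)P 5/7 unhappy · (2,3)P 5/7 unhappy · (2,4)P 5/8 unhappy · (2,5)P 3/5 unhappy
Row 3: (3,1)P 1/3 unhappy · (3,3)P 3/5 unhappy · (3,4)Q 2/6 unhappy · (3,5)Q 2/4 unhappy
Row 4: (4,1)Q 1/3 unhappy · (4,4)Q 2/6 unhappy
Row 5: (5,1)Q 1/2 unhappy · (5,2)P 1/3 unhappy · (5,3)P 2/3 unhappy · (5,4)P 2/3 unhappy · (5,5)P 1/2 unhappy
Unsatisfied: (1,1), (1,2), (1,3), (2,1), (2,2), (2,3), (2,4), (2,5), (3,1), (3,3), (3,4), (3,5), (4,1), (4,4), (5,1), (5,2), (5,3), (5,4), (5,5) — 19 in total.

19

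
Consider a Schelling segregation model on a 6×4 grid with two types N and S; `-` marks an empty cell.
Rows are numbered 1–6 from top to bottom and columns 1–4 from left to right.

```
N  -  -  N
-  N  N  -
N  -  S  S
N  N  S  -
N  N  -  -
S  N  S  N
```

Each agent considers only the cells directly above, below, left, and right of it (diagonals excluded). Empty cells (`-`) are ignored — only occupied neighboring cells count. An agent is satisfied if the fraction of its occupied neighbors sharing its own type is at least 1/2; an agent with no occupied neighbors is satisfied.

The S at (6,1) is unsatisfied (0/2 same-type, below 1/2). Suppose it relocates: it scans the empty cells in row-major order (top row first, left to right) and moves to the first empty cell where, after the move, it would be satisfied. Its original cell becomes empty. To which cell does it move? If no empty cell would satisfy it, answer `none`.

(4,4)

Vacating (6,1). Empty cells in order:
  (1,2): 0/2 same-type → still unsatisfied.
  (1,3): 0/2 same-type → still unsatisfied.
  (2,1): 0/3 same-type → still unsatisfied.
  (2,4): 1/3 same-type → still unsatisfied.
  (3,2): 1/4 same-type → still unsatisfied.
  (4,4): 2/2 same-type → satisfied — stop here.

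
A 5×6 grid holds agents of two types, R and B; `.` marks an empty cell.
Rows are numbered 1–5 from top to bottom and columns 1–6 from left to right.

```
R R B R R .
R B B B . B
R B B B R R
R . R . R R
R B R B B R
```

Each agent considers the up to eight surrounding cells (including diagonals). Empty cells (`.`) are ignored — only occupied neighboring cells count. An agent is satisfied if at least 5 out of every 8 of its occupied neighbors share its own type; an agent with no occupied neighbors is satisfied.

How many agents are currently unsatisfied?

(1,1)R 2/3 satisfied
(1,2)R 2/5 not
(1,3)B 3/5 not
(1,4)R 1/4 not
(1,5)R 1/3 not
(2,1)R 3/5 not
(2,2)B 4/8 not
(2,3)B 6/8 satisfied
(2,4)B 4/7 not
(2,6)B 0/3 not
(3,1)R 2/4 not
(3,2)B 3/7 not
(3,3)B 5/6 satisfied
(3,4)B 3/6 not
(3,5)R 3/6 not
(3,6)R 3/4 satisfied
(4,1)R 2/4 not
(4,3)R 1/6 not
(4,5)R 4/7 not
(4,6)R 4/5 satisfied
(5,1)R 1/2 not
(5,2)B 0/4 not
(5,3)R 1/3 not
(5,4)B 1/4 not
(5,5)B 1/4 not
(5,6)R 2/3 satisfied
Unsatisfied: (1,2), (1,3), (1,4), (1,5), (2,1), (2,2), (2,4), (2,6), (3,1), (3,2), (3,4), (3,5), (4,1), (4,3), (4,5), (5,1), (5,2), (5,3), (5,4), (5,5) — 20 in total.

20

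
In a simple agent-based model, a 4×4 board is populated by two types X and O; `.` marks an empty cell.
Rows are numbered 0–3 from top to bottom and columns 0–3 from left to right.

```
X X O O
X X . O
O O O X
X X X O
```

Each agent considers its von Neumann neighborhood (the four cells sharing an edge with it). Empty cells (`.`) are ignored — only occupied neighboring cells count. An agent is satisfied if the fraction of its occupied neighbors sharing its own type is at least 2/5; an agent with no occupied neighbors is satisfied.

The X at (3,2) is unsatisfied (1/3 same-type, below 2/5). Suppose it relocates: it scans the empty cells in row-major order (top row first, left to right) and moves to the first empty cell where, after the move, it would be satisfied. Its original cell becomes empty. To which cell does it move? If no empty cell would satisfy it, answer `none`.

none

Vacating (3,2). Empty cells in order:
  (1,2): 1/4 same-type → still unsatisfied.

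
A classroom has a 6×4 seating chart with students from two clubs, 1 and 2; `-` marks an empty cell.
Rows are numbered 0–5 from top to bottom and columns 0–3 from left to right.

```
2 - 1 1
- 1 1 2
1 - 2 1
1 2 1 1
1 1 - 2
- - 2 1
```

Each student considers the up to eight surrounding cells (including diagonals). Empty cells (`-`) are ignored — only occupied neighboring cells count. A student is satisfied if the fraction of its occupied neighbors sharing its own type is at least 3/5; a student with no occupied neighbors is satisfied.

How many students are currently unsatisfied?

Row 0: (0,0)2 0/1 ✗ · (0,2)1 3/4 ✓ · (0,3)1 2/3 ✓
Row 1: (1,1)1 3/5 ✓ · (1,2)1 4/6 ✓ · (1,3)2 1/5 ✗
Row 2: (2,0)1 2/3 ✓ · (2,2)2 2/7 ✗ · (2,3)1 3/5 ✓
Row 3: (3,0)1 3/4 ✓ · (3,1)2 1/6 ✗ · (3,2)1 3/6 ✗ · (3,3)1 2/4 ✗
Row 4: (4,0)1 2/3 ✓ · (4,1)1 3/5 ✓ · (4,3)2 1/4 ✗
Row 5: (5,2)2 1/3 ✗ · (5,3)1 0/2 ✗
Unsatisfied: (0,0), (1,3), (2,2), (3,1), (3,2), (3,3), (4,3), (5,2), (5,3) — 9 in total.

9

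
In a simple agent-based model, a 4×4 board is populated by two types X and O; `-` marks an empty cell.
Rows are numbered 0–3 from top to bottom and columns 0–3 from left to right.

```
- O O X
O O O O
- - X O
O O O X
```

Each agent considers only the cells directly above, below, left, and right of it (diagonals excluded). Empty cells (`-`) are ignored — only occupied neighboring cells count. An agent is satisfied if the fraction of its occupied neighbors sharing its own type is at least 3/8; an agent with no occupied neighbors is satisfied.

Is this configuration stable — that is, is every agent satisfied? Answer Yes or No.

No

(0,1)O 2/2 satisfied
(0,2)O 2/3 satisfied
(0,3)X 0/2 not
(1,0)O 1/1 satisfied
(1,1)O 3/3 satisfied
(1,2)O 3/4 satisfied
(1,3)O 2/3 satisfied
(2,2)X 0/3 not
(2,3)O 1/3 not
(3,0)O 1/1 satisfied
(3,1)O 2/2 satisfied
(3,2)O 1/3 not
(3,3)X 0/2 not
For instance (0,3) has only 0/2 same-type neighbors, below 3/8.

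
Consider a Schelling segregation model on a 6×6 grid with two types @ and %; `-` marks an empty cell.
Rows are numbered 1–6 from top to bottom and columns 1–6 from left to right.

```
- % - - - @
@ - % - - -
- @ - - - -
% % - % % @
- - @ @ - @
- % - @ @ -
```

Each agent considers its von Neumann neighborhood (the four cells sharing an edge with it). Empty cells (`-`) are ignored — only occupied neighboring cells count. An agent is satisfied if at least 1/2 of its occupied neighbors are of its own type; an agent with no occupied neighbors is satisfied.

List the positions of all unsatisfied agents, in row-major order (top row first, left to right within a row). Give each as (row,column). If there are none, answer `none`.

(3,2)

(1,2)% 0/0 ✓
(1,6)@ 0/0 ✓
(2,1)@ 0/0 ✓
(2,3)% 0/0 ✓
(3,2)@ 0/1 ✗
(4,1)% 1/1 ✓
(4,2)% 1/2 ✓
(4,4)% 1/2 ✓
(4,5)% 1/2 ✓
(4,6)@ 1/2 ✓
(5,3)@ 1/1 ✓
(5,4)@ 2/3 ✓
(5,6)@ 1/1 ✓
(6,2)% 0/0 ✓
(6,4)@ 2/2 ✓
(6,5)@ 1/1 ✓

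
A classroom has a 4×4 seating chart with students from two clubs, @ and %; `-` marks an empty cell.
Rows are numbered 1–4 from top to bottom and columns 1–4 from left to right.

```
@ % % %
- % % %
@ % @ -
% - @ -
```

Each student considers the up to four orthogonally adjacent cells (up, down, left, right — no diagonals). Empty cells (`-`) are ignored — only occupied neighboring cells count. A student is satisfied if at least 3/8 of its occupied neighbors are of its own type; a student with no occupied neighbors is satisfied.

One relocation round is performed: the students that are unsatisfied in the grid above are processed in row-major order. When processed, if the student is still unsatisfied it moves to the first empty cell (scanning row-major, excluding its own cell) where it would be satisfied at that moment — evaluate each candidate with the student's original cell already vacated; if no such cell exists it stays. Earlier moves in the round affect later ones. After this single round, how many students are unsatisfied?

Initially unsatisfied (in order): (1,1), (3,1), (3,2), (3,3), (4,1).
  (1,1) → (2,1).
  (3,1) → (1,1).
  (3,2): now satisfied by earlier moves; stays.
  (3,3) → (4,4).
  (4,1): now satisfied by earlier moves; stays.
Resulting grid:
@ % % %
@ % % %
- % - -
% - @ @
All satisfied now.

0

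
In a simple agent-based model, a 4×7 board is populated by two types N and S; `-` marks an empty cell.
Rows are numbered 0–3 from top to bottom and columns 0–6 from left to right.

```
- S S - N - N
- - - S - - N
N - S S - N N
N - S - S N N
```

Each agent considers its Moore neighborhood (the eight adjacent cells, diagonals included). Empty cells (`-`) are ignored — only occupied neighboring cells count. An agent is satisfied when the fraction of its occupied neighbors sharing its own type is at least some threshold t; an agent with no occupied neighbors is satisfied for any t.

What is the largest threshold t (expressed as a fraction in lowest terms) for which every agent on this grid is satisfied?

(0,1)S 1/1
(0,2)S 2/2
(0,4)N 0/1
(0,6)N 1/1
(1,3)S 3/4
(1,6)N 3/3
(2,0)N 1/1
(2,2)S 3/3
(2,3)S 4/4
(2,5)N 4/5
(2,6)N 4/4
(3,0)N 1/1
(3,2)S 2/2
(3,4)S 1/3
(3,5)N 3/4
(3,6)N 3/3
The smallest same-type fraction is 0/1 at (0,4), which reduces to 0/1. Any threshold above that leaves this agent unsatisfied.

0/1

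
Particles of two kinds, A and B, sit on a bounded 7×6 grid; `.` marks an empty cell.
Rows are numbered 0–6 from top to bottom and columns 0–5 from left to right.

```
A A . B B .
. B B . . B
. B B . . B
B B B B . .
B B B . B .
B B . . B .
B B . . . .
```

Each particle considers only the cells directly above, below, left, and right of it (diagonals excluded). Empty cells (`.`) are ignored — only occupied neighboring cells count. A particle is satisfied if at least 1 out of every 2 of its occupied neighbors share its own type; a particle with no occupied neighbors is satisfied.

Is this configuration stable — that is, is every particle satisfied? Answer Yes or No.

Row 0: (0,0)A 1/1 ✓ · (0,1)A 1/2 ✓ · (0,3)B 1/1 ✓ · (0,4)B 1/1 ✓
Row 1: (1,1)B 2/3 ✓ · (1,2)B 2/2 ✓ · (1,5)B 1/1 ✓
Row 2: (2,1)B 3/3 ✓ · (2,2)B 3/3 ✓ · (2,5)B 1/1 ✓
Row 3: (3,0)B 2/2 ✓ · (3,1)B 4/4 ✓ · (3,2)B 4/4 ✓ · (3,3)B 1/1 ✓
Row 4: (4,0)B 3/3 ✓ · (4,1)B 4/4 ✓ · (4,2)B 2/2 ✓ · (4,4)B 1/1 ✓
Row 5: (5,0)B 3/3 ✓ · (5,1)B 3/3 ✓ · (5,4)B 1/1 ✓
Row 6: (6,0)B 2/2 ✓ · (6,1)B 2/2 ✓
All meet the threshold, so the configuration is stable.

Yes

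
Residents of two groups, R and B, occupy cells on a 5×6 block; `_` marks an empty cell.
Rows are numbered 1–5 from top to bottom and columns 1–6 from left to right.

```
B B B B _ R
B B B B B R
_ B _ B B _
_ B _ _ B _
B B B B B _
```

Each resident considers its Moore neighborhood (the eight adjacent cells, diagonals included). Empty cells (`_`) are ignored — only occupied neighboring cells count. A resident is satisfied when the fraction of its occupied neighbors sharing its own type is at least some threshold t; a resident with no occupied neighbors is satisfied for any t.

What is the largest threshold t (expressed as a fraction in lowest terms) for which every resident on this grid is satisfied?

1/3

(1,1)B 3/3
(1,2)B 5/5
(1,3)B 5/5
(1,4)B 4/4
(1,6)R 1/2
(2,1)B 4/4
(2,2)B 6/6
(2,3)B 7/7
(2,4)B 6/6
(2,5)B 4/6
(2,6)R 1/3
(3,2)B 4/4
(3,4)B 5/5
(3,5)B 4/5
(4,2)B 4/4
(4,5)B 4/4
(5,1)B 2/2
(5,2)B 3/3
(5,3)B 3/3
(5,4)B 3/3
(5,5)B 2/2
The smallest same-type fraction is 1/3 at (2,6), which reduces to 1/3. Any threshold above that leaves this resident unsatisfied.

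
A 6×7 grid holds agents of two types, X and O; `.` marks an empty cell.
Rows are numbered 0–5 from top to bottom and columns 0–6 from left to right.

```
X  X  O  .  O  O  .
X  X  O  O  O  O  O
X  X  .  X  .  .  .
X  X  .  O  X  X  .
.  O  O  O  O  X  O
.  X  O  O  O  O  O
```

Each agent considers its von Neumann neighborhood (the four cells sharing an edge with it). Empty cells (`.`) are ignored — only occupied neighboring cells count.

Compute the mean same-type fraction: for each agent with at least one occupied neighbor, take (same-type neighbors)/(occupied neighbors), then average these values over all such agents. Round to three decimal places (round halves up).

0.734

(0,0)X 2/2
(0,1)X 2/3
(0,2)O 1/2
(0,4)O 2/2
(0,5)O 2/2
(1,0)X 3/3
(1,1)X 3/4
(1,2)O 2/3
(1,3)O 2/3
(1,4)O 3/3
(1,5)O 3/3
(1,6)O 1/1
(2,0)X 3/3
(2,1)X 3/3
(2,3)X 0/2
(3,0)X 2/2
(3,1)X 2/3
(3,3)O 1/3
(3,4)X 1/3
(3,5)X 2/2
(4,1)O 1/3
(4,2)O 3/3
(4,3)O 4/4
(4,4)O 2/4
(4,5)X 1/4
(4,6)O 1/2
(5,1)X 0/2
(5,2)O 2/3
(5,3)O 3/3
(5,4)O 3/3
(5,5)O 2/3
(5,6)O 2/2
Sum over 32 agents: 2/2 + 2/3 + 1/2 + 2/2 + 2/2 + 3/3 + 3/4 + 2/3 + 2/3 + 3/3 + 3/3 + 1/1 + 3/3 + 3/3 + 0/2 + 2/2 + 2/3 + 1/3 + 1/3 + 2/2 + 1/3 + 3/3 + 4/4 + 2/4 + 1/4 + 1/2 + 0/2 + 2/3 + 3/3 + 3/3 + 2/3 + 2/2 = 47/2; mean = 47/2 ÷ 32 = 47/64 = 0.734375 → 0.734.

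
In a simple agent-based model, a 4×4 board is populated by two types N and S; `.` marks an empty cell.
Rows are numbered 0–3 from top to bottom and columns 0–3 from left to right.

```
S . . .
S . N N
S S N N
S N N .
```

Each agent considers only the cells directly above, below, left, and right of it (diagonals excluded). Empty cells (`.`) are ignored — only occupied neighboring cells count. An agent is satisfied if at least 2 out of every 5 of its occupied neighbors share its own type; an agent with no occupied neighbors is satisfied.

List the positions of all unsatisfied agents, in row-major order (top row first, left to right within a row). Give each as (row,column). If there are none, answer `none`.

(0,0)S 1/1 satisfied
(1,0)S 2/2 satisfied
(1,2)N 2/2 satisfied
(1,3)N 2/2 satisfied
(2,0)S 3/3 satisfied
(2,1)S 1/3 not
(2,2)N 3/4 satisfied
(2,3)N 2/2 satisfied
(3,0)S 1/2 satisfied
(3,1)N 1/3 not
(3,2)N 2/2 satisfied

(2,1), (3,1)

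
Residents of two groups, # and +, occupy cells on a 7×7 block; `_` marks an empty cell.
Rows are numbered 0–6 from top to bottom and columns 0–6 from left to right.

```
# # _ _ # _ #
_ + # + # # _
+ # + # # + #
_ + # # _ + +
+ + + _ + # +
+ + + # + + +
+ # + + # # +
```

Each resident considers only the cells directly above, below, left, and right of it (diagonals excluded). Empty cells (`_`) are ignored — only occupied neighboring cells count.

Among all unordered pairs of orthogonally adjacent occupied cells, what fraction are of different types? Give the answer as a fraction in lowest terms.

32/59

Scan each occupied cell's neighbors to the right and below so each pair is counted once.
From row 0: 1 unlike of 3 pairs (running 1/3).
From row 1: 7 unlike of 9 pairs (running 8/12).
From row 2: 8 unlike of 11 pairs (running 16/23).
From row 3: 3 unlike of 7 pairs (running 19/30).
From row 4: 3 unlike of 10 pairs (running 22/40).
From row 5: 6 unlike of 13 pairs (running 28/53).
From row 6: 4 unlike of 6 pairs (running 32/59).
Total adjacent occupied pairs: 59; unlike-type pairs: 32.
32/59 is already in lowest terms.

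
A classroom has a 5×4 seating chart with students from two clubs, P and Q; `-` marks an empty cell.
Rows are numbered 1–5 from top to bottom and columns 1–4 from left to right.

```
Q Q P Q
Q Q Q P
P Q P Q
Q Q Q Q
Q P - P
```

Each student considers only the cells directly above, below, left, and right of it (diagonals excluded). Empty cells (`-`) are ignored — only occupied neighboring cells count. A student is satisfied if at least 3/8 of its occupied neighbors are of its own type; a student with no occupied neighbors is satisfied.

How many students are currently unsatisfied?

Row 1: (1,1)Q 2/2 ✓ · (1,2)Q 2/3 ✓ · (1,3)P 0/3 ✗ · (1,4)Q 0/2 ✗
Row 2: (2,1)Q 2/3 ✓ · (2,2)Q 4/4 ✓ · (2,3)Q 1/4 ✗ · (2,4)P 0/3 ✗
Row 3: (3,1)P 0/3 ✗ · (3,2)Q 2/4 ✓ · (3,3)P 0/4 ✗ · (3,4)Q 1/3 ✗
Row 4: (4,1)Q 2/3 ✓ · (4,2)Q 3/4 ✓ · (4,3)Q 2/3 ✓ · (4,4)Q 2/3 ✓
Row 5: (5,1)Q 1/2 ✓ · (5,2)P 0/2 ✗ · (5,4)P 0/1 ✗
Unsatisfied: (1,3), (1,4), (2,3), (2,4), (3,1), (3,3), (3,4), (5,2), (5,4) — 9 in total.

9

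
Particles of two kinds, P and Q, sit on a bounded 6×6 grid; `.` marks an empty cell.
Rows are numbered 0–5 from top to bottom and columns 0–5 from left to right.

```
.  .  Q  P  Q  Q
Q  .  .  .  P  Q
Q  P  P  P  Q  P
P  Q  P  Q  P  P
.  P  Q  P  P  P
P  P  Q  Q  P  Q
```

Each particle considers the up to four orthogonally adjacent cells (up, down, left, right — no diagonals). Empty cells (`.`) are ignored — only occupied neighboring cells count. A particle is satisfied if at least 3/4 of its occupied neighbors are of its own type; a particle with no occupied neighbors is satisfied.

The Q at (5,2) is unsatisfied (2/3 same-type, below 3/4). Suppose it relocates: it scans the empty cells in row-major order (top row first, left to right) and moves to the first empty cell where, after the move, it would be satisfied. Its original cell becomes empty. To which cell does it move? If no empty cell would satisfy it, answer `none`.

(0,0)

Vacating (5,2). Empty cells in order:
  (0,0): 1/1 same-type → satisfied — stop here.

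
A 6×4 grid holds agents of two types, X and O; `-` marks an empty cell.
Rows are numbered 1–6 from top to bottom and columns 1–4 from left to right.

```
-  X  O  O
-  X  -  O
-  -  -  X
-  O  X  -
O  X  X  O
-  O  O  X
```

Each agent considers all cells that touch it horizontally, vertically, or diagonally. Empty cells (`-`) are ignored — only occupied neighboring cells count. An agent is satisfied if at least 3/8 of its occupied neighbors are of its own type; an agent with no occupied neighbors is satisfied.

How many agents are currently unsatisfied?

Row 1: (1,2)X 1/2 ✓ · (1,3)O 2/4 ✓ · (1,4)O 2/2 ✓
Row 2: (2,2)X 1/2 ✓ · (2,4)O 2/3 ✓
Row 3: (3,4)X 1/2 ✓
Row 4: (4,2)O 1/4 ✗ · (4,3)X 3/5 ✓
Row 5: (5,1)O 2/3 ✓ · (5,2)X 2/6 ✗ · (5,3)X 3/7 ✓ · (5,4)O 1/4 ✗
Row 6: (6,2)O 2/4 ✓ · (6,3)O 2/5 ✓ · (6,4)X 1/3 ✗
Unsatisfied: (4,2), (5,2), (5,4), (6,4) — 4 in total.

4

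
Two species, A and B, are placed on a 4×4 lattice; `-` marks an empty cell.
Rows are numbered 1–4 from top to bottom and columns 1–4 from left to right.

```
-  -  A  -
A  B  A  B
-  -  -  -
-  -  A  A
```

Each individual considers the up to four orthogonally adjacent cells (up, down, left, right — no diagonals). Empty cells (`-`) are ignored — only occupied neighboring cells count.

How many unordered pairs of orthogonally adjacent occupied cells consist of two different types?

3

Scan each occupied cell's neighbors to the right and below so each pair is counted once.
Row 1: A(1,3)–A(2,3)=  → 0/1 unlike.
Row 2: A(2,1)–B(2,2)≠ B(2,2)–A(2,3)≠ A(2,3)–B(2,4)≠  → 3/3 unlike.
Row 4: A(4,3)–A(4,4)=  → 0/1 unlike.
Total adjacent occupied pairs: 5; unlike-type pairs: 3.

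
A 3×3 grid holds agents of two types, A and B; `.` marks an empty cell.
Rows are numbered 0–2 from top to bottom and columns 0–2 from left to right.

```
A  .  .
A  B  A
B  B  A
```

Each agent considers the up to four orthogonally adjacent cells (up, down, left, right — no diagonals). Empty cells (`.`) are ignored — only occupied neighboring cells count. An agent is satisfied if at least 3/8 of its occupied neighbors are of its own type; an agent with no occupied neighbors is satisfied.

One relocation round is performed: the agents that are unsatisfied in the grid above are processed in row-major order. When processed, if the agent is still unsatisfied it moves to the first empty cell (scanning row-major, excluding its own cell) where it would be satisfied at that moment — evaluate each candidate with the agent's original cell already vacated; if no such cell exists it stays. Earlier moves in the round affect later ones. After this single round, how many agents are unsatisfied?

Initially unsatisfied (in order): (1,0), (1,1).
  (1,0) → (0,1).
  (1,1) → (1,0).
Resulting grid:
A A .
B . A
B B A
All satisfied now.

0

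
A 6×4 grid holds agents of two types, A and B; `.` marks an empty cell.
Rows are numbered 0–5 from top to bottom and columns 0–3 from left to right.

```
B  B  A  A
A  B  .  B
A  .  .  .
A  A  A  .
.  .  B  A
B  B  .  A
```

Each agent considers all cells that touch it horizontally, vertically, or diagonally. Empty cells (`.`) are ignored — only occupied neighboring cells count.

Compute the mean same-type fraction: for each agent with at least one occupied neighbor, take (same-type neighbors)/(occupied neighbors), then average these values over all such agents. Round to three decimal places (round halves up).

Row 0: (0,0)B 2/3 · (0,1)B 2/4 · (0,2)A 1/4 · (0,3)A 1/2
Row 1: (1,0)A 1/4 · (1,1)B 2/5 · (1,3)B 0/2
Row 2: (2,0)A 3/4
Row 3: (3,0)A 2/2 · (3,1)A 3/4 · (3,2)A 2/3
Row 4: (4,2)B 1/5 · (4,3)A 2/3
Row 5: (5,0)B 1/1 · (5,1)B 2/2 · (5,3)A 1/2
Sum over 16 agents: 2/3 + 2/4 + 1/4 + 1/2 + 1/4 + 2/5 + 0/2 + 3/4 + 2/2 + 3/4 + 2/3 + 1/5 + 2/3 + 1/1 + 2/2 + 1/2 = 91/10; mean = 91/10 ÷ 16 = 91/160 = 0.56875 → 0.569.

0.569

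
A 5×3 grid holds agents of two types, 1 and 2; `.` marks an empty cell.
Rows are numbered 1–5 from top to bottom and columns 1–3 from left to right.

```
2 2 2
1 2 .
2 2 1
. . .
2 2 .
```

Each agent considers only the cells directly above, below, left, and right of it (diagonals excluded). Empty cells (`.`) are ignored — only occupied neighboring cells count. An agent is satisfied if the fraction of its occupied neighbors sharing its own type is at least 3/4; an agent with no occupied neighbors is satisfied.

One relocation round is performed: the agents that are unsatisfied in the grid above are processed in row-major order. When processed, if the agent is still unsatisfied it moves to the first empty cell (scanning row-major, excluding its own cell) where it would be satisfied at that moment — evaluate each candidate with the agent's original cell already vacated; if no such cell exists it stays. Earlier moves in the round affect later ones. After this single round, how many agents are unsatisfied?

0

Initially unsatisfied (in order): (1,1), (2,1), (2,2), (3,1), (3,2), (3,3).
  (1,1) → (4,1).
  (2,1) → (4,3).
  (2,2): now satisfied by earlier moves; stays.
  (3,1): now satisfied by earlier moves; stays.
  (3,2) → (1,1).
  (3,3): now satisfied by earlier moves; stays.
Resulting grid:
2 2 2
. 2 .
2 . 1
2 . 1
2 2 .
All satisfied now.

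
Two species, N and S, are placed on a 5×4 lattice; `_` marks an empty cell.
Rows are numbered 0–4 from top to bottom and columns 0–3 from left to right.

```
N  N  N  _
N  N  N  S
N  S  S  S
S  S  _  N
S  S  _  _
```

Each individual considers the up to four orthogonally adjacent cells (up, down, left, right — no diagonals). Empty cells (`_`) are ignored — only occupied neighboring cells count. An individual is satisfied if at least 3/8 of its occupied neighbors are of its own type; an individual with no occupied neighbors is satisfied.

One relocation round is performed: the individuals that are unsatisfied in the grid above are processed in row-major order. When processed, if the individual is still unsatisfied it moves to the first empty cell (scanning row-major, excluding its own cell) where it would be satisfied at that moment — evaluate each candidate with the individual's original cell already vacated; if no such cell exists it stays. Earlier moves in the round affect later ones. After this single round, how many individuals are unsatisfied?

Initially unsatisfied (in order): (2,0), (3,3).
  (2,0) → (0,3).
  (3,3) → (4,3).
Resulting grid:
N N N N
N N N S
_ S S S
S S _ _
S S _ N
Unsatisfied now: (1,3).

1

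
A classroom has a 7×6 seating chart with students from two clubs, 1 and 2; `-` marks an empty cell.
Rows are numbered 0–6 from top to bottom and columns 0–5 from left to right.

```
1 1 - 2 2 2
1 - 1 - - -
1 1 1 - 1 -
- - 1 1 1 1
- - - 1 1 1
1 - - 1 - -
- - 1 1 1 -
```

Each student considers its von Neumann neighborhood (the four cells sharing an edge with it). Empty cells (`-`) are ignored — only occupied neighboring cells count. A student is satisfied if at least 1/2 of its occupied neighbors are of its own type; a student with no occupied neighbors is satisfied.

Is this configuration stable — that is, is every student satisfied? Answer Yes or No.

Row 0: (0,0)1 2/2 satisfied · (0,1)1 1/1 satisfied · (0,3)2 1/1 satisfied · (0,4)2 2/2 satisfied · (0,5)2 1/1 satisfied
Row 1: (1,0)1 2/2 satisfied · (1,2)1 1/1 satisfied
Row 2: (2,0)1 2/2 satisfied · (2,1)1 2/2 satisfied · (2,2)1 3/3 satisfied · (2,4)1 1/1 satisfied
Row 3: (3,2)1 2/2 satisfied · (3,3)1 3/3 satisfied · (3,4)1 4/4 satisfied · (3,5)1 2/2 satisfied
Row 4: (4,3)1 3/3 satisfied · (4,4)1 3/3 satisfied · (4,5)1 2/2 satisfied
Row 5: (5,0)1 0/0 satisfied · (5,3)1 2/2 satisfied
Row 6: (6,2)1 1/1 satisfied · (6,3)1 3/3 satisfied · (6,4)1 1/1 satisfied
All meet the threshold, so the configuration is stable.

Yes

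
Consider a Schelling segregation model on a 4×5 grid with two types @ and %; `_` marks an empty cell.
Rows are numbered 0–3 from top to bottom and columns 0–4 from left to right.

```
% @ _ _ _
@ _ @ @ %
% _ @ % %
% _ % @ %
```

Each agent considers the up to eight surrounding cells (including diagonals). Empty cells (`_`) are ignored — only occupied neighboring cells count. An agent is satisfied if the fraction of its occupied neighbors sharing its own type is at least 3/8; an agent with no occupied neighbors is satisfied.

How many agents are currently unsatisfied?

Row 0: (0,0)% 0/2 ✗ · (0,1)@ 2/3 ✓
Row 1: (1,0)@ 1/3 ✗ · (1,2)@ 3/4 ✓ · (1,3)@ 2/5 ✓ · (1,4)% 2/3 ✓
Row 2: (2,0)% 1/2 ✓ · (2,2)@ 3/5 ✓ · (2,3)% 4/8 ✓ · (2,4)% 3/5 ✓
Row 3: (3,0)% 1/1 ✓ · (3,2)% 1/3 ✗ · (3,3)@ 1/5 ✗ · (3,4)% 2/3 ✓
Unsatisfied: (0,0), (1,0), (3,2), (3,3) — 4 in total.

4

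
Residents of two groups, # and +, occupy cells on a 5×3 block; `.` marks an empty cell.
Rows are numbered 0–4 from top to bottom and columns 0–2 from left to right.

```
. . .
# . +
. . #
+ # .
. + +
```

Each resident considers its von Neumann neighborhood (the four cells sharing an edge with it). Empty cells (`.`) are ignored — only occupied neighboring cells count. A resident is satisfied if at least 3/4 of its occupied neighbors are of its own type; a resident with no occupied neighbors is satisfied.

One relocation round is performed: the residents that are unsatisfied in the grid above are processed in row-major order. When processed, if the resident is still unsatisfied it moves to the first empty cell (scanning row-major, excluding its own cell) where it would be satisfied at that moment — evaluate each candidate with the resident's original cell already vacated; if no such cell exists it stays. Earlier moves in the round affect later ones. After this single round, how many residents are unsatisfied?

0

Initially unsatisfied (in order): (1,2), (2,2), (3,0), (3,1), (4,1).
  (1,2) → (0,1).
  (2,2): now satisfied by earlier moves; stays.
  (3,0) → (0,2).
  (3,1) → (2,0).
  (4,1): now satisfied by earlier moves; stays.
Resulting grid:
. + +
# . .
# . #
. . .
. + +
All satisfied now.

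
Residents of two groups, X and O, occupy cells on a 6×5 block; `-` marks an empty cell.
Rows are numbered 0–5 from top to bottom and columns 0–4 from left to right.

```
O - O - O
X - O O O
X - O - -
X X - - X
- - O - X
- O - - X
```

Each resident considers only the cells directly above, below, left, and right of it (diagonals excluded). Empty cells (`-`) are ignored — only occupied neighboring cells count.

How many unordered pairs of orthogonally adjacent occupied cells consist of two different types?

Scan each occupied cell's neighbors to the right and below so each pair is counted once.
Row 0: O(0,0)–X(1,0)≠ O(0,2)–O(1,2)= O(0,4)–O(1,4)=  → 1/3 unlike.
Row 1: X(1,0)–X(2,0)= O(1,2)–O(1,3)= O(1,2)–O(2,2)= O(1,3)–O(1,4)=  → 0/4 unlike.
Row 2: X(2,0)–X(3,0)=  → 0/1 unlike.
Row 3: X(3,0)–X(3,1)= X(3,4)–X(4,4)=  → 0/2 unlike.
Row 4: X(4,4)–X(5,4)=  → 0/1 unlike.
Total adjacent occupied pairs: 11; unlike-type pairs: 1.

1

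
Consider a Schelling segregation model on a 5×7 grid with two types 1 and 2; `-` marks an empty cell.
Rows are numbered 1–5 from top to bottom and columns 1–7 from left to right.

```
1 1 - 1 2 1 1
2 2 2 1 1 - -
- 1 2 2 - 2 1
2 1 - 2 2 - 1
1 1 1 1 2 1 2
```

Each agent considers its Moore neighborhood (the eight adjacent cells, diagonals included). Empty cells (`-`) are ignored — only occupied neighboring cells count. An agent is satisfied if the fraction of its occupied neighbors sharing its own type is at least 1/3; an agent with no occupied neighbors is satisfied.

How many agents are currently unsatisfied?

(1,1)1 1/3 ok
(1,2)1 1/4 unhappy
(1,4)1 2/4 ok
(1,5)2 0/4 unhappy
(1,6)1 2/3 ok
(1,7)1 1/1 ok
(2,1)2 1/4 unhappy
(2,2)2 3/6 ok
(2,3)2 3/7 ok
(2,4)1 2/6 ok
(2,5)1 3/6 ok
(3,2)1 1/6 unhappy
(3,3)2 4/7 ok
(3,4)2 4/6 ok
(3,6)2 1/4 unhappy
(3,7)1 1/2 ok
(4,1)2 0/4 unhappy
(4,2)1 4/6 ok
(4,4)2 4/6 ok
(4,5)2 4/6 ok
(4,7)1 2/4 ok
(5,1)1 2/3 ok
(5,2)1 3/4 ok
(5,3)1 3/4 ok
(5,4)1 1/4 unhappy
(5,5)2 2/4 ok
(5,6)1 1/4 unhappy
(5,7)2 0/2 unhappy
Unsatisfied: (1,2), (1,5), (2,1), (3,2), (3,6), (4,1), (5,4), (5,6), (5,7) — 9 in total.

9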